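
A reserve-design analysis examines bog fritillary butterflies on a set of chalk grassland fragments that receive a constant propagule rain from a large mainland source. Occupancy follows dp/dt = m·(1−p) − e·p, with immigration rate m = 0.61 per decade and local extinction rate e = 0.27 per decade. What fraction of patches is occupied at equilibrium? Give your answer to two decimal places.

0.69

At equilibrium the propagule rain into empty patches balances local extinction: m(1−p*) = e·p*.
p* = m/(m+e) = 0.61/(0.61+0.27) = 0.61/0.8800 = 0.6932.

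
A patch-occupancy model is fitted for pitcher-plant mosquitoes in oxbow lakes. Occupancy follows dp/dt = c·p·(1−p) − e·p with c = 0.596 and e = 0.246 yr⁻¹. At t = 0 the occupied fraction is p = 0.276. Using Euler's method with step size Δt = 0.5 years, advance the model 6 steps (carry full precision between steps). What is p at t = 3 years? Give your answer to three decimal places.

0.423

Update rule: p ← p + [c·p·(1−p) − e·p]·Δt with Δt = 0.5.
p: 0.27600 → 0.30160  (Δp = +0.02560)
p: 0.30160 → 0.32727  (Δp = +0.02567)
p: 0.32727 → 0.35263  (Δp = +0.02535)
p: 0.35263 → 0.37728  (Δp = +0.02465)
p: 0.37728 → 0.40089  (Δp = +0.02361)
p: 0.40089 → 0.42315  (Δp = +0.02226)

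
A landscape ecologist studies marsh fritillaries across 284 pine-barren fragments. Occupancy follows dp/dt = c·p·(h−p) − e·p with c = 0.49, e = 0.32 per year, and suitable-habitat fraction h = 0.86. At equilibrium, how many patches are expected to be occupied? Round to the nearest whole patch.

p* = h − e/c = 0.86 − 0.6531 = 0.2069.
Expected occupied patches = N × p* = 284 × 0.2069 = 58.77 ≈ 59.

59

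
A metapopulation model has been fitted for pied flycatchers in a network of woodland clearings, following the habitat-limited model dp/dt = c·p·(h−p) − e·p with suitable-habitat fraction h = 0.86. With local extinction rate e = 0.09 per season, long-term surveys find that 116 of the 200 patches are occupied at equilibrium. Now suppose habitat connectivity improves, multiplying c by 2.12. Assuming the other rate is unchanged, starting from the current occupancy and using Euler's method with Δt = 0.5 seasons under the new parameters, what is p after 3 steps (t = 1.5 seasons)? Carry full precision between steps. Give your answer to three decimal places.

Observed p* = 116/200 = 0.58000.
Balance c(h−p*) = e gives c = e/(0.86 − 0.58000) = 0.09/0.28000 = 0.32143.
Starting from p₀ = 0.58000; update p ← p + (dp/dt)·Δt with the new parameters.
t = 0.5: p = 0.58000 + (+0.02923) = 0.60923
t = 1: p = 0.60923 + (+0.02464) = 0.63387
t = 1.5: p = 0.63387 + (+0.02031) = 0.65418

0.654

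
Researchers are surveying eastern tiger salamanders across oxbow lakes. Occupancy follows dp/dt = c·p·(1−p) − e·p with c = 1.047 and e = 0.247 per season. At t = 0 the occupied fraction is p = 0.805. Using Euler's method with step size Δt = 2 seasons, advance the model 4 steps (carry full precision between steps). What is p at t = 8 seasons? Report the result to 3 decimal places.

Update rule: p ← p + [c·p·(1−p) − e·p]·Δt with Δt = 2.
  1  |  dp/dt·Δt = -0.068964  |  p_1 = 0.736036
  2  |  dp/dt·Δt = +0.043236  |  p_2 = 0.779271
  3  |  dp/dt·Δt = -0.024776  |  p_3 = 0.754495
  4  |  dp/dt·Δt = +0.015156  |  p_4 = 0.769651

0.770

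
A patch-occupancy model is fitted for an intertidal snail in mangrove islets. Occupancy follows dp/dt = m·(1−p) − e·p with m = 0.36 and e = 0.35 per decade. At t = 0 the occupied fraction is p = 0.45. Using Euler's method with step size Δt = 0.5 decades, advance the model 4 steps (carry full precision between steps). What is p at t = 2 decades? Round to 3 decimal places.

0.497

Update rule: p ← p + [m·(1−p) − e·p]·Δt with Δt = 0.5.
step 1: Δp = +0.02025, p = 0.47025
step 2: Δp = +0.01306, p = 0.48331
step 3: Δp = +0.00842, p = 0.49174
step 4: Δp = +0.00543, p = 0.49717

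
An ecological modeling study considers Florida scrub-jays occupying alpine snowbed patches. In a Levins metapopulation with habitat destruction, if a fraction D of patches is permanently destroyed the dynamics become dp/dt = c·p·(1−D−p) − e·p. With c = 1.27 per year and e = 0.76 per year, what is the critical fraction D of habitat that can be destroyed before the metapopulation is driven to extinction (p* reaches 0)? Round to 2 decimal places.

The nontrivial equilibrium is p* = (1−D) − e/c; extinction occurs when this hits zero.
So D_crit = 1 − e/c = 1 − 0.76/1.27 = 1 − 0.5984 = 0.4016.
Note this equals the original equilibrium occupancy — the Levins extinction-debt result.

0.40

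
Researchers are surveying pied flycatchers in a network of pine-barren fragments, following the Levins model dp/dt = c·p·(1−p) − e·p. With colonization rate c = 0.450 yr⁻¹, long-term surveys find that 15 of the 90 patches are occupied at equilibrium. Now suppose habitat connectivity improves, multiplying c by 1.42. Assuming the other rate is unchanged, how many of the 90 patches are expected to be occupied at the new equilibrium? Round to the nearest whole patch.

37

Observed p* = 15/90 = 0.16667.
Balance c(1−p*) = e gives e = 0.450×(1 − 0.16667) = 0.37500.
New p* = 1 − e/c = 1 − 0.37500/0.63900 = 0.41315.
Expected occupied = 90 × 0.41315 = 37.18 ≈ 37.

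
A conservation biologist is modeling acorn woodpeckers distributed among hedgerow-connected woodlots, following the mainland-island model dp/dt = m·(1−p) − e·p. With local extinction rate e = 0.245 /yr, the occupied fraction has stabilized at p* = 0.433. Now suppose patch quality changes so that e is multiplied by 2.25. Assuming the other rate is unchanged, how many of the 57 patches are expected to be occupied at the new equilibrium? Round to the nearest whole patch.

14

Balance m(1−p*) = e·p* gives m = e·p*/(1−p*) = 0.245×0.43300/0.56700 = 0.18710.
New p* = m/(m+e) = 0.18710/(0.18710+0.55125) = 0.25340.
Expected occupied = 57 × 0.25340 = 14.44 ≈ 14.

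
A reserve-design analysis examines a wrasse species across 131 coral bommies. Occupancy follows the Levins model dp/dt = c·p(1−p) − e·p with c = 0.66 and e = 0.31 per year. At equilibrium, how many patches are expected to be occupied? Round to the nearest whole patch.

p* = 1 − e/c = 1 − 0.31/0.66 = 0.5303.
Expected occupied patches = N × p* = 131 × 0.5303 = 69.47 ≈ 69.

69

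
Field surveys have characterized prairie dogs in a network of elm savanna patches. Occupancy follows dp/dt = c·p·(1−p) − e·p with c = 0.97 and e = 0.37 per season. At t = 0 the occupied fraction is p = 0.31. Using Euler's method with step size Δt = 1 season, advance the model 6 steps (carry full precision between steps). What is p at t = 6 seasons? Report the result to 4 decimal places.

0.6128

Update rule: p ← p + [c·p·(1−p) − e·p]·Δt with Δt = 1.
p: 0.31000 → 0.40278  (Δp = +0.09278)
p: 0.40278 → 0.48709  (Δp = +0.08430)
p: 0.48709 → 0.54920  (Δp = +0.06212)
p: 0.54920 → 0.58615  (Δp = +0.03695)
p: 0.58615 → 0.60457  (Δp = +0.01843)
p: 0.60457 → 0.61277  (Δp = +0.00820)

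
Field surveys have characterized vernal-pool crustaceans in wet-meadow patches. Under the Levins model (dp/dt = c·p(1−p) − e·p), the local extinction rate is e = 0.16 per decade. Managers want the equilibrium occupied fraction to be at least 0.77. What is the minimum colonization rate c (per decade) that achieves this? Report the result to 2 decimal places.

p* = 1 − e/c ≥ 0.77 requires e/c ≤ 0.2300, i.e. c ≥ e/0.2300.
c_min = 0.16/0.2300 = 0.6957.

0.70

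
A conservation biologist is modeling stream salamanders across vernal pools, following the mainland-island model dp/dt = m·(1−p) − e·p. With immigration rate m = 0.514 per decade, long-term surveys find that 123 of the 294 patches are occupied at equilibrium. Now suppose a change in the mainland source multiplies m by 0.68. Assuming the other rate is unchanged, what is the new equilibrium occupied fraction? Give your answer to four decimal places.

0.3285

Observed p* = 123/294 = 0.41837.
Balance m(1−p*) = e·p* gives e = m(1−p*)/p* = 0.514×0.58163/0.41837 = 0.71458.
New p* = m/(m+e) = 0.34952/(0.34952+0.71458) = 0.32847.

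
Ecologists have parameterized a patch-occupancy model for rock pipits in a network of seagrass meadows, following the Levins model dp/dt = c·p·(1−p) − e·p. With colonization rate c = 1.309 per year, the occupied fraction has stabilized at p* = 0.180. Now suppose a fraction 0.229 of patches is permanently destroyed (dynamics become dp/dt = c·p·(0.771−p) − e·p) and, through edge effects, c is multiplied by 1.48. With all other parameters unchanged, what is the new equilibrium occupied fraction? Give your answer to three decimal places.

0.217

Balance c(1−p*) = e gives e = 1.309×(1 − 0.18000) = 1.07338.
New p* = 0.771 − e/c = 0.771 − 1.07338/1.93732 = 0.21695.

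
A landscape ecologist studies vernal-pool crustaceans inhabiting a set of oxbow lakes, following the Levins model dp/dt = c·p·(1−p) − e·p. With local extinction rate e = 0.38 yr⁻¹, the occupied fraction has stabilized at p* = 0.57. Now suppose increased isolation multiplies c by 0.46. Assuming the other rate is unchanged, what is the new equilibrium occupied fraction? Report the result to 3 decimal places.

Balance c(1−p*) = e gives c = e/(1 − 0.57000) = 0.38/0.43000 = 0.88372.
New p* = 1 − e/c = 1 − 0.38000/0.40651 = 0.06521.

0.065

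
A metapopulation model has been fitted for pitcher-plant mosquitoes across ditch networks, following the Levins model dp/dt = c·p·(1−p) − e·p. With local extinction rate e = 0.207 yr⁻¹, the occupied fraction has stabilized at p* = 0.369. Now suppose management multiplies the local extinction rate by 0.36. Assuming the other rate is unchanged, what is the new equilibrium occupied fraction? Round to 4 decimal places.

0.7728

Balance c(1−p*) = e gives c = e/(1 − 0.36900) = 0.207/0.63100 = 0.32805.
New p* = 1 − e/c = 1 − 0.07452/0.32805 = 0.77284.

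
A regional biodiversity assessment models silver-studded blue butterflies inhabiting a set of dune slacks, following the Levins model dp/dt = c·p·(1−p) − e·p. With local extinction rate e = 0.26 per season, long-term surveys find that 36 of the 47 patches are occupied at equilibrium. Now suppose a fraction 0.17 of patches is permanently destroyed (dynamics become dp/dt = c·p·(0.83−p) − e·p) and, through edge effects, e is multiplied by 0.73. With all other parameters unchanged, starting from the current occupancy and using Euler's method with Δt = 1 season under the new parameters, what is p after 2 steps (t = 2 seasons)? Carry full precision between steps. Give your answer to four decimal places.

Observed p* = 36/47 = 0.76596.
Balance c(1−p*) = e gives c = e/(1 − 0.76596) = 0.26/0.23404 = 1.11091.
Starting from p₀ = 0.76596; update p ← p + (dp/dt)·Δt with the new parameters.
  1  |  dp/dt·Δt = -0.090884  |  p_1 = 0.675073
  2  |  dp/dt·Δt = -0.011942  |  p_2 = 0.663131

0.6631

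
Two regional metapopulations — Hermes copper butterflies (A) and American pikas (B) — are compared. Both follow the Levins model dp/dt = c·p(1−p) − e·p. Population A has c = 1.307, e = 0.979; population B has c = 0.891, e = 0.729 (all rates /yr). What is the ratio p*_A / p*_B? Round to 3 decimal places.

1.380

A: p*_A = 1 − 0.979/1.307 = 0.2510.
B: p*_B = 1 − 0.729/0.891 = 0.1818.
p*_A / p*_B = 0.2510/0.1818 = 1.3803.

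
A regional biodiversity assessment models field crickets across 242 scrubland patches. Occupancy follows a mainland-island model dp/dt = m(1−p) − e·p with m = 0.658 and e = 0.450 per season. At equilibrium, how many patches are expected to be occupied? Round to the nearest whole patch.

144

p* = m/(m+e) = 0.658/1.1080 = 0.5939.
Expected occupied patches = N × p* = 242 × 0.5939 = 143.71 ≈ 144.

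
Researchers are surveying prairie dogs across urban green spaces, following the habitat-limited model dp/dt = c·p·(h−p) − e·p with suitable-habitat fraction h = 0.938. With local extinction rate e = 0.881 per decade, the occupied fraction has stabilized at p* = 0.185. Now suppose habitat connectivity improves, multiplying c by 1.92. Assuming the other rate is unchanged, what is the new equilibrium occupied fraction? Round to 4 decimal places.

0.5458

Balance c(h−p*) = e gives c = e/(0.938 − 0.18500) = 0.881/0.75300 = 1.16999.
New p* = 0.938 − e/c = 0.938 − 0.88100/2.24638 = 0.54581.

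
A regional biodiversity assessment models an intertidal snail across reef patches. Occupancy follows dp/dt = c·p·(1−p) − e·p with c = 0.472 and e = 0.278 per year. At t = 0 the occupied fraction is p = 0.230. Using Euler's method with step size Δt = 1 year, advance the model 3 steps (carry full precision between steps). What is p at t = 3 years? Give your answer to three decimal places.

Update rule: p ← p + [c·p·(1−p) − e·p]·Δt with Δt = 1.
step 1: Δp = +0.01965, p = 0.24965
step 2: Δp = +0.01901, p = 0.26867
step 3: Δp = +0.01805, p = 0.28672

0.287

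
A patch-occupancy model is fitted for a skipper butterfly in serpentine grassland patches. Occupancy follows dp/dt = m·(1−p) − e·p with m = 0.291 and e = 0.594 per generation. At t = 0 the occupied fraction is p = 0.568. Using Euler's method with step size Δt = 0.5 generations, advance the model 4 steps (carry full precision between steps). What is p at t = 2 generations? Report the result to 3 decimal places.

Update rule: p ← p + [m·(1−p) − e·p]·Δt with Δt = 0.5.
t = 0.5: p = 0.56800 + (-0.10584) = 0.46216
t = 1: p = 0.46216 + (-0.05901) = 0.40315
t = 1.5: p = 0.40315 + (-0.03290) = 0.37026
t = 2: p = 0.37026 + (-0.01834) = 0.35192

0.352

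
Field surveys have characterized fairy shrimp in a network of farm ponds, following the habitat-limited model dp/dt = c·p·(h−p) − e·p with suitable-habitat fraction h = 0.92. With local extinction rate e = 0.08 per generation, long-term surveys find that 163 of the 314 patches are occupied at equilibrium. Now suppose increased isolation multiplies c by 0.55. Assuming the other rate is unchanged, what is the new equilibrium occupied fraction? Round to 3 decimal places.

0.191

Observed p* = 163/314 = 0.51911.
Balance c(h−p*) = e gives c = e/(0.92 − 0.51911) = 0.08/0.40089 = 0.19956.
New p* = 0.92 − e/c = 0.92 − 0.08000/0.10976 = 0.19114.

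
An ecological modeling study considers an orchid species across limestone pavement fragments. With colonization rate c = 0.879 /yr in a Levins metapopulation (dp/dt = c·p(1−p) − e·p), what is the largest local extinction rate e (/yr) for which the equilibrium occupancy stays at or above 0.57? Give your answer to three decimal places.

0.378

1 − e/c ≥ 0.57 ⇒ e ≤ c(1 − 0.57) = 0.879 × 0.4300.
e_max = 0.3780.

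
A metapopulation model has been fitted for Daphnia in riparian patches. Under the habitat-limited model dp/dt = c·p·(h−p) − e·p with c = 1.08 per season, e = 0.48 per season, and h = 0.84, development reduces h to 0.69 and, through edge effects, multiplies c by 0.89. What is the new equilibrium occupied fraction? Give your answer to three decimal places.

Before: p* = h − e/c = 0.84 − 0.48/1.08 = 0.84 − 0.4444 = 0.3956.
After: c = 0.9612, e = 0.48, h = 0.69; p* = 0.69 − 0.48/0.9612 = 0.1906.

0.191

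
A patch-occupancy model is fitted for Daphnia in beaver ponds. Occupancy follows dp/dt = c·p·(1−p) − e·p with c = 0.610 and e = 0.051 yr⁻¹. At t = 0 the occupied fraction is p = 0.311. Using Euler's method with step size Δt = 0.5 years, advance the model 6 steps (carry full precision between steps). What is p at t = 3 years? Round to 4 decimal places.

Update rule: p ← p + [c·p·(1−p) − e·p]·Δt with Δt = 0.5.
t = 0.5: p = 0.31100 + (+0.05742) = 0.36842
t = 1: p = 0.36842 + (+0.06157) = 0.43000
t = 1.5: p = 0.43000 + (+0.06379) = 0.49379
t = 2: p = 0.49379 + (+0.06365) = 0.55744
t = 2.5: p = 0.55744 + (+0.06103) = 0.61847
t = 3: p = 0.61847 + (+0.05620) = 0.67466

0.6747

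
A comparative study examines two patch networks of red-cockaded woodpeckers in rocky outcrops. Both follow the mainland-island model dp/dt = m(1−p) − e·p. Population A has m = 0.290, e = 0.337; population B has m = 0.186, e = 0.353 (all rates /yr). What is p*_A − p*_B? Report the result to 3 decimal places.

0.117

A: p*_A = m/(m+e) = 0.290/0.6270 = 0.4625.
B: p*_B = 0.186/0.5390 = 0.3451.
p*_A − p*_B = 0.4625 − 0.3451 = 0.1174.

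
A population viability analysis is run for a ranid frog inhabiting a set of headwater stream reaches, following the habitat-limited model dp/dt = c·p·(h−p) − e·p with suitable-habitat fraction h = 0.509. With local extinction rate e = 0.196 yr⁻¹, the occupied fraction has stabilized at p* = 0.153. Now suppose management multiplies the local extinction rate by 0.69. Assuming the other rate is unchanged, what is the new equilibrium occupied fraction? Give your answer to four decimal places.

Balance c(h−p*) = e gives c = e/(0.509 − 0.15300) = 0.196/0.35600 = 0.55056.
New p* = 0.509 − e/c = 0.509 − 0.13524/0.55056 = 0.26336.

0.2634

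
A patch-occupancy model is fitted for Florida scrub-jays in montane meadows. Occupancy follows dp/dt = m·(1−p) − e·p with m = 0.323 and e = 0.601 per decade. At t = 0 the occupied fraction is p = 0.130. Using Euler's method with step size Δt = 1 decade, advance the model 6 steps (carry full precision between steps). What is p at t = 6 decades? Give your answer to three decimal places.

0.350

Update rule: p ← p + [m·(1−p) − e·p]·Δt with Δt = 1.
t = 1: p = 0.13000 + (+0.20288) = 0.33288
t = 2: p = 0.33288 + (+0.01542) = 0.34830
t = 3: p = 0.34830 + (+0.00117) = 0.34947
t = 4: p = 0.34947 + (+0.00009) = 0.34956
t = 5: p = 0.34956 + (+0.00001) = 0.34957
t = 6: p = 0.34957 + (+0.00000) = 0.34957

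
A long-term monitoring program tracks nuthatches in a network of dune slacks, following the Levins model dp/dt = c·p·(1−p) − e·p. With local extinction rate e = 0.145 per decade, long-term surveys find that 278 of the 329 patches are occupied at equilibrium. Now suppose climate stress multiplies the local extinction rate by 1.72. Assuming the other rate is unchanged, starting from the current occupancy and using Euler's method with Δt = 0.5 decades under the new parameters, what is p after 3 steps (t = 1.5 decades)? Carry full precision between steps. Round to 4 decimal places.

Observed p* = 278/329 = 0.84498.
Balance c(1−p*) = e gives c = e/(1 − 0.84498) = 0.145/0.15502 = 0.93539.
Starting from p₀ = 0.84498; update p ← p + (dp/dt)·Δt with the new parameters.
  1  |  dp/dt·Δt = -0.044108  |  p_1 = 0.800877
  2  |  dp/dt·Δt = -0.025284  |  p_2 = 0.775592
  3  |  dp/dt·Δt = -0.015314  |  p_3 = 0.760278

0.7603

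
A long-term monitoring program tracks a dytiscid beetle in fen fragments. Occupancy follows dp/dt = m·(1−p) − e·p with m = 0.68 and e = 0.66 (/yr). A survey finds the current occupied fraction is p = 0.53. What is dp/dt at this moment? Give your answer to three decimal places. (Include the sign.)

-0.030

Colonization term: m·(1−p) = 0.68×0.4700 = 0.31960.
Extinction term: e·p = 0.34980.
dp/dt = 0.31960 − 0.34980 = -0.03020.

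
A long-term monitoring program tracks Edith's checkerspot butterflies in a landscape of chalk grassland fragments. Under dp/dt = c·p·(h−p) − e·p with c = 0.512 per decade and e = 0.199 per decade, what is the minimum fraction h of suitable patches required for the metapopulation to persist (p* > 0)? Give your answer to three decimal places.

p* = h − e/c is positive only when h > e/c.
h_min = e/c = 0.199/0.512 = 0.3887.

0.389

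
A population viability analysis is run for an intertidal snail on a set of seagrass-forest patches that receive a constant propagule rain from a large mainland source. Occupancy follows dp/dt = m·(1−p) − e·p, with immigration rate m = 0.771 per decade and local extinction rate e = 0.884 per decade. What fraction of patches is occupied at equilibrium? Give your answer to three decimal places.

Setting dp/dt = 0: m − m·p* = e·p*, so m = (m+e)·p*.
p* = m/(m+e) = 0.771/(0.771+0.884) = 0.771/1.6550 = 0.4659.

0.466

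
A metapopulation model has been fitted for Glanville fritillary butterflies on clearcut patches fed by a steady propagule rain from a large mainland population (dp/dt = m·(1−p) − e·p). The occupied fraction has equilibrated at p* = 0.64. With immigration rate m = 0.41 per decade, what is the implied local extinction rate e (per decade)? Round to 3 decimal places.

At equilibrium m(1−p*) = e·p*, so e = m(1−p*)/p*.
e = 0.41 × 0.3600 / 0.64 = 0.2306.

0.231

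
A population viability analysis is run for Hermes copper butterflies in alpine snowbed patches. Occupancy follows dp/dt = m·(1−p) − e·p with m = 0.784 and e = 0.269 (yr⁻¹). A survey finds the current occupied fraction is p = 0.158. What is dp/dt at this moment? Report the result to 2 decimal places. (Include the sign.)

Colonization term: m·(1−p) = 0.784×0.8420 = 0.66013.
Extinction term: e·p = 0.04250.
dp/dt = 0.66013 − 0.04250 = 0.61763.

0.62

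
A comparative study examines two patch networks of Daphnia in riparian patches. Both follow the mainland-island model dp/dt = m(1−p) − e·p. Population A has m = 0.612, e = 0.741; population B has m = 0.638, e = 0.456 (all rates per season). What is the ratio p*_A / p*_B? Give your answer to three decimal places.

A: p*_A = m/(m+e) = 0.612/1.3530 = 0.4523.
B: p*_B = 0.638/1.0940 = 0.5832.
p*_A / p*_B = 0.4523/0.5832 = 0.7756.

0.776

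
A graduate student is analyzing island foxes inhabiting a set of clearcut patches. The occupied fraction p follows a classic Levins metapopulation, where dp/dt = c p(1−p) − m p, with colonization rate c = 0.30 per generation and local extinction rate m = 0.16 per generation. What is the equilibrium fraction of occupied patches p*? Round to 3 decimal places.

Setting dp/dt = 0 and dividing through by p* gives c·(1−p*) = m.
So p* = 1 − m/c = 1 − 0.16/0.30 = 1 − 0.5333 = 0.4667.

0.467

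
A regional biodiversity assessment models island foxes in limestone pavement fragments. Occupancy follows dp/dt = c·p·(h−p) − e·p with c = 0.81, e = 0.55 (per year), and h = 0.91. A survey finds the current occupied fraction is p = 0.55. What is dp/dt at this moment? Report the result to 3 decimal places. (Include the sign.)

Colonization term: c·p·(h−p) = 0.81×0.55×0.3600 = 0.16038.
Extinction term: e·p = 0.30250.
dp/dt = 0.16038 − 0.30250 = -0.14212.

-0.142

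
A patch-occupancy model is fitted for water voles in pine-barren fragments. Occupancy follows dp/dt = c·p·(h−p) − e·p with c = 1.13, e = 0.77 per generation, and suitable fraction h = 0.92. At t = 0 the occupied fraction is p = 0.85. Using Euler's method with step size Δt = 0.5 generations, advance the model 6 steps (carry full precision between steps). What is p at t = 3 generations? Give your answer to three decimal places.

Update rule: p ← p + [c·p·(h−p) − e·p]·Δt with Δt = 0.5.
  1  |  dp/dt·Δt = -0.293632  |  p_1 = 0.556368
  2  |  dp/dt·Δt = -0.099894  |  p_2 = 0.456473
  3  |  dp/dt·Δt = -0.056195  |  p_3 = 0.400278
  4  |  dp/dt·Δt = -0.036568  |  p_4 = 0.363710
  5  |  dp/dt·Δt = -0.025713  |  p_5 = 0.337997
  6  |  dp/dt·Δt = -0.018985  |  p_6 = 0.319012

0.319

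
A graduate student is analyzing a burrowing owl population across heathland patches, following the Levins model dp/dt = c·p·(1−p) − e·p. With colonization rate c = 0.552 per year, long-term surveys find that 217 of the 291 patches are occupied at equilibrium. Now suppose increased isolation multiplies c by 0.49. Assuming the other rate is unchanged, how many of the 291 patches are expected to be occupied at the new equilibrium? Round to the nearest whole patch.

140

Observed p* = 217/291 = 0.74570.
Balance c(1−p*) = e gives e = 0.552×(1 − 0.74570) = 0.14037.
New p* = 1 − e/c = 1 − 0.14037/0.27048 = 0.48103.
Expected occupied = 291 × 0.48103 = 139.98 ≈ 140.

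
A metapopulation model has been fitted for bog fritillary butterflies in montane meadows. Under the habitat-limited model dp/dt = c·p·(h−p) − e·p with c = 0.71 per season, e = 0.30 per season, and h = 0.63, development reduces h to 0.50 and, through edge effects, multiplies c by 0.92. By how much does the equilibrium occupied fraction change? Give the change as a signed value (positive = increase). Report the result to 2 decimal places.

-0.17

Before: p* = h − e/c = 0.63 − 0.30/0.71 = 0.63 − 0.4225 = 0.2075.
After: c = 0.6532, e = 0.3, h = 0.50; p* = 0.50 − 0.3/0.6532 = 0.0407.
Δp* = 0.0407 − 0.2075 = -0.1667.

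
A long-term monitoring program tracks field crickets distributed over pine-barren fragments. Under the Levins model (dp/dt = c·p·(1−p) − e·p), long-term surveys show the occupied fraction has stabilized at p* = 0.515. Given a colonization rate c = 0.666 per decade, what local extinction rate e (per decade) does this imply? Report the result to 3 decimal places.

At equilibrium c(1−p*) = e.
e = 0.666 × (1 − 0.515) = 0.666 × 0.4850 = 0.3230.

0.323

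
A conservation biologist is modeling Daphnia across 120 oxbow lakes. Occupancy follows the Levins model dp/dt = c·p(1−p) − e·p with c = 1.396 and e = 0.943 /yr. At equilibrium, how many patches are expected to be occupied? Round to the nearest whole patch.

p* = 1 − e/c = 1 − 0.943/1.396 = 0.3245.
Expected occupied patches = N × p* = 120 × 0.3245 = 38.94 ≈ 39.

39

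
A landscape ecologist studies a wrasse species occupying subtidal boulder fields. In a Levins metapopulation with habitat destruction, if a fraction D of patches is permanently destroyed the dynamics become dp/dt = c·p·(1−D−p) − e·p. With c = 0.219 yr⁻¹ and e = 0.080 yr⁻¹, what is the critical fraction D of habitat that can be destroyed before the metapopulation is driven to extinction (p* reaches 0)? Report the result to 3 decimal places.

0.635

The nontrivial equilibrium is p* = (1−D) − e/c; extinction occurs when this hits zero.
So D_crit = 1 − e/c = 1 − 0.080/0.219 = 1 − 0.3653 = 0.6347.
Note this equals the original equilibrium occupancy — the Levins extinction-debt result.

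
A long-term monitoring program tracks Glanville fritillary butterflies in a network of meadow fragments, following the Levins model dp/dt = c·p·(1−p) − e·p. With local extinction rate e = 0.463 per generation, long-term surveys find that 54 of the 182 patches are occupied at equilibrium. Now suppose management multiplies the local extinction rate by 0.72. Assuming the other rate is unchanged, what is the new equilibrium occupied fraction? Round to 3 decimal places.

0.494

Observed p* = 54/182 = 0.29670.
Balance c(1−p*) = e gives c = e/(1 − 0.29670) = 0.463/0.70330 = 0.65833.
New p* = 1 − e/c = 1 − 0.33336/0.65833 = 0.49363.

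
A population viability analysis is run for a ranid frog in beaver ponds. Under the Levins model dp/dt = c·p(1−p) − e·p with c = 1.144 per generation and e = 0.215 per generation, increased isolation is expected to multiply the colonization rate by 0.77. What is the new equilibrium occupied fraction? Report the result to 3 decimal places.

0.756

Before: p* = 1 − 0.215/1.144 = 0.8121.
After the change, c = 0.88088, e = 0.215, so p* = 1 − 0.215/0.88088 = 0.7559.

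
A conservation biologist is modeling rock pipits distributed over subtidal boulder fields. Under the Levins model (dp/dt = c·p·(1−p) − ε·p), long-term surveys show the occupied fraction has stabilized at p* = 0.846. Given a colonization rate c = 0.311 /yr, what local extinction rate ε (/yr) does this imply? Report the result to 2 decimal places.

At equilibrium c(1−p*) = ε.
ε = 0.311 × (1 − 0.846) = 0.311 × 0.1540 = 0.0479.

0.05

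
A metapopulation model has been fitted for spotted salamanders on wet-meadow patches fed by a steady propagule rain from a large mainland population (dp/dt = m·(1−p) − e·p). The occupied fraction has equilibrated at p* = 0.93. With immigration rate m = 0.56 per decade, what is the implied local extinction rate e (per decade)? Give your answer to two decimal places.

0.04

At equilibrium m(1−p*) = e·p*, so e = m(1−p*)/p*.
e = 0.56 × 0.0700 / 0.93 = 0.0422.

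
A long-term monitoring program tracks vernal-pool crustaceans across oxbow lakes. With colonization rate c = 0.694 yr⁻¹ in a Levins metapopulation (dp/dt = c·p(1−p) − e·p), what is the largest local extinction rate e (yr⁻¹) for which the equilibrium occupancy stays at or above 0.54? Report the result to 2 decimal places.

0.32

1 − e/c ≥ 0.54 ⇒ e ≤ c(1 − 0.54) = 0.694 × 0.4600.
e_max = 0.3192.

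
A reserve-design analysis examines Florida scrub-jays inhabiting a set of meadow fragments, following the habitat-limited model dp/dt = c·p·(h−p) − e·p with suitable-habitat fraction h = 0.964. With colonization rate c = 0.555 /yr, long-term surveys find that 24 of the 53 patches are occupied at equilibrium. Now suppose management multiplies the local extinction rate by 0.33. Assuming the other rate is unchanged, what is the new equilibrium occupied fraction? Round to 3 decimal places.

0.795

Observed p* = 24/53 = 0.45283.
Balance c(h−p*) = e gives e = 0.555×(0.964 − 0.45283) = 0.28370.
New p* = 0.964 − e/c = 0.964 − 0.09362/0.55500 = 0.79532.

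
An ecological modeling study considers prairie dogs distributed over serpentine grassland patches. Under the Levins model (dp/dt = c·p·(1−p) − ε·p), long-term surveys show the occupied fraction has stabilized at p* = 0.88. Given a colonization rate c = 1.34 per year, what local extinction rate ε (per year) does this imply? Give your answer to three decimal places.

0.161

At equilibrium c(1−p*) = ε.
ε = 1.34 × (1 − 0.88) = 1.34 × 0.1200 = 0.1608.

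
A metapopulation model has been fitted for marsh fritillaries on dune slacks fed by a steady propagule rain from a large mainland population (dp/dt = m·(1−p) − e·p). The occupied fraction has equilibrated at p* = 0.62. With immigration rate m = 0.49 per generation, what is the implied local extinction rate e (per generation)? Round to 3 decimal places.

0.300

At equilibrium m(1−p*) = e·p*, so e = m(1−p*)/p*.
e = 0.49 × 0.3800 / 0.62 = 0.3003.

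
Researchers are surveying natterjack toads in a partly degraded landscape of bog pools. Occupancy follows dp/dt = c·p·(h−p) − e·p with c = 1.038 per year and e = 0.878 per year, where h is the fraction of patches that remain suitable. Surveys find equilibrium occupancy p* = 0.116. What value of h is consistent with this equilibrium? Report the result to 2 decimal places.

0.96

At equilibrium c(h−p*) = e, so h = p* + e/c.
h = 0.116 + 0.878/1.038 = 0.116 + 0.8459 = 0.9619.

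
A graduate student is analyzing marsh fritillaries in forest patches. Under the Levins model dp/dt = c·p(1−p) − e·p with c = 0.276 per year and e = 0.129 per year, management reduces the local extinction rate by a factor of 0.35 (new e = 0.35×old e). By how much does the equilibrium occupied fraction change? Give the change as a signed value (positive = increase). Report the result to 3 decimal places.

0.304

Before: p* = 1 − 0.129/0.276 = 0.5326.
After the change, c = 0.276, e = 0.04515, so p* = 1 − 0.04515/0.276 = 0.8364.
Δp* = 0.8364 − 0.5326 = +0.3038.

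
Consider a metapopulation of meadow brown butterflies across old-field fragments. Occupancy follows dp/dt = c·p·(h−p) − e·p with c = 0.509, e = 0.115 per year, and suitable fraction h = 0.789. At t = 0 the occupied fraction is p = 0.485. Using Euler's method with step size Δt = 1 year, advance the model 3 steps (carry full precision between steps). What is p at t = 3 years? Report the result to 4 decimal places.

Update rule: p ← p + [c·p·(h−p) − e·p]·Δt with Δt = 1.
t = 1: p = 0.48500 + (+0.01927) = 0.50427
t = 2: p = 0.50427 + (+0.01509) = 0.51936
t = 3: p = 0.51936 + (+0.01155) = 0.53092

0.5309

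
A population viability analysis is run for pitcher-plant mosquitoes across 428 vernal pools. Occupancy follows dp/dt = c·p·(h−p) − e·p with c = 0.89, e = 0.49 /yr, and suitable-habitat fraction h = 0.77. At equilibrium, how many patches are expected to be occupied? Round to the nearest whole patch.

94

p* = h − e/c = 0.77 − 0.5506 = 0.2194.
Expected occupied patches = N × p* = 428 × 0.2194 = 93.92 ≈ 94.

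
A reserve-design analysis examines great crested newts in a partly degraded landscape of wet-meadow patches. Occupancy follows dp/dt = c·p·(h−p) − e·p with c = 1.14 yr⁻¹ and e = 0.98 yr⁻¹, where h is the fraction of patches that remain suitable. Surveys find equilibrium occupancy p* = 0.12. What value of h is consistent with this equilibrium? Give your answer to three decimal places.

At equilibrium c(h−p*) = e, so h = p* + e/c.
h = 0.12 + 0.98/1.14 = 0.12 + 0.8596 = 0.9796.

0.980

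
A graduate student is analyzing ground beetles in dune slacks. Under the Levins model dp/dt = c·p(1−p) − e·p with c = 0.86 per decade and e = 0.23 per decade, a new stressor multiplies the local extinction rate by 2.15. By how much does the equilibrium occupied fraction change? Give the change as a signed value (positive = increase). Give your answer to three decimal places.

Before: p* = 1 − 0.23/0.86 = 0.7326.
After the change, c = 0.86, e = 0.4945, so p* = 1 − 0.4945/0.86 = 0.4250.
Δp* = 0.4250 − 0.7326 = -0.3076.

-0.308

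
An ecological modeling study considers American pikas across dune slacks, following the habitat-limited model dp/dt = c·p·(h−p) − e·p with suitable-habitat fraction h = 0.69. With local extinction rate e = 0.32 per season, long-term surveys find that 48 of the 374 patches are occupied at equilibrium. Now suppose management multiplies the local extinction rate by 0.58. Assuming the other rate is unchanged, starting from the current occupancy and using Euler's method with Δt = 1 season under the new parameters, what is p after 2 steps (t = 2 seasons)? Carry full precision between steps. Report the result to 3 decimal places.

Observed p* = 48/374 = 0.12834.
Balance c(h−p*) = e gives c = e/(0.69 − 0.12834) = 0.32/0.56166 = 0.56974.
Starting from p₀ = 0.12834; update p ← p + (dp/dt)·Δt with the new parameters.
t = 1: p = 0.12834 + (+0.01725) = 0.14559
t = 2: p = 0.14559 + (+0.01814) = 0.16373

0.164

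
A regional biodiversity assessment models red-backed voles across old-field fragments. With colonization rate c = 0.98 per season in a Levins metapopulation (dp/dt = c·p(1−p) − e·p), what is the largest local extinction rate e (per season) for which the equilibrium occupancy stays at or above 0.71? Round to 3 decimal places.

0.284

1 − e/c ≥ 0.71 ⇒ e ≤ c(1 − 0.71) = 0.98 × 0.2900.
e_max = 0.2842.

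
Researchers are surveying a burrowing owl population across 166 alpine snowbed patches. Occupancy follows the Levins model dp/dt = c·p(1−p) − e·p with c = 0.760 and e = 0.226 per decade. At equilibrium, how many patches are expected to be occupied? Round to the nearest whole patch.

117

p* = 1 − e/c = 1 − 0.226/0.760 = 0.7026.
Expected occupied patches = N × p* = 166 × 0.7026 = 116.64 ≈ 117.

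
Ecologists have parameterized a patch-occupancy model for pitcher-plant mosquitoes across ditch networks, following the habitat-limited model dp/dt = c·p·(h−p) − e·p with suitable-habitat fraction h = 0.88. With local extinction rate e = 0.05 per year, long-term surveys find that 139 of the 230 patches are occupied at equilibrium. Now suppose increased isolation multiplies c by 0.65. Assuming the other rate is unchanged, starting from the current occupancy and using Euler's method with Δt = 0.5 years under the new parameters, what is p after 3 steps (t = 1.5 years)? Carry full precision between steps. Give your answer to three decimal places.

Observed p* = 139/230 = 0.60435.
Balance c(h−p*) = e gives c = e/(0.88 − 0.60435) = 0.05/0.27565 = 0.18139.
Starting from p₀ = 0.60435; update p ← p + (dp/dt)·Δt with the new parameters.
t = 0.5: p = 0.60435 + (-0.00529) = 0.59906
t = 1: p = 0.59906 + (-0.00506) = 0.59400
t = 1.5: p = 0.59400 + (-0.00484) = 0.58917

0.589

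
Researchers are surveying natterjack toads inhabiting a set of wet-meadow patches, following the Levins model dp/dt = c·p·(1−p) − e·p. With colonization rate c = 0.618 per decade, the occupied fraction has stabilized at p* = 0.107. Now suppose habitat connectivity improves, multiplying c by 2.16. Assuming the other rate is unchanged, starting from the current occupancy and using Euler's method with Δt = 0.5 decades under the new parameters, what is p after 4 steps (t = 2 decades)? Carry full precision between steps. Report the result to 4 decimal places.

Balance c(1−p*) = e gives e = 0.618×(1 − 0.10700) = 0.55187.
Starting from p₀ = 0.10700; update p ← p + (dp/dt)·Δt with the new parameters.
step 1: Δp = +0.03425, p = 0.14125
step 2: Δp = +0.04198, p = 0.18323
step 3: Δp = +0.04933, p = 0.23256
step 4: Δp = +0.05495, p = 0.28751

0.2875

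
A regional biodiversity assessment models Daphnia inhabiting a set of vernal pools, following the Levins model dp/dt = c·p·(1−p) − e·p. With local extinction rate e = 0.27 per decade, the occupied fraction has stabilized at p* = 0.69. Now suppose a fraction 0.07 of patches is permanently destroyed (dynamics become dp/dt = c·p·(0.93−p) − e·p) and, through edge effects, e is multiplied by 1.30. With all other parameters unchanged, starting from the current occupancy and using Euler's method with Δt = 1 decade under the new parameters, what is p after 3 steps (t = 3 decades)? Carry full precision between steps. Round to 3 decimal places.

0.543

Balance c(1−p*) = e gives c = e/(1 − 0.69000) = 0.27/0.31000 = 0.87097.
Starting from p₀ = 0.69000; update p ← p + (dp/dt)·Δt with the new parameters.
  1  |  dp/dt·Δt = -0.097958  |  p_1 = 0.592042
  2  |  dp/dt·Δt = -0.033539  |  p_2 = 0.558503
  3  |  dp/dt·Δt = -0.015324  |  p_3 = 0.543179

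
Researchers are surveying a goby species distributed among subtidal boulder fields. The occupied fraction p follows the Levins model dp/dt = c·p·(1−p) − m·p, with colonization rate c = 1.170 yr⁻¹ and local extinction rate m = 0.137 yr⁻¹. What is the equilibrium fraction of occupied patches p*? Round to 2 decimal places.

0.88

At equilibrium, colonization balances extinction: c·p*·(1−p*) = m·p*.
So p* = 1 − m/c = 1 − 0.137/1.170 = 1 − 0.1171 = 0.8829.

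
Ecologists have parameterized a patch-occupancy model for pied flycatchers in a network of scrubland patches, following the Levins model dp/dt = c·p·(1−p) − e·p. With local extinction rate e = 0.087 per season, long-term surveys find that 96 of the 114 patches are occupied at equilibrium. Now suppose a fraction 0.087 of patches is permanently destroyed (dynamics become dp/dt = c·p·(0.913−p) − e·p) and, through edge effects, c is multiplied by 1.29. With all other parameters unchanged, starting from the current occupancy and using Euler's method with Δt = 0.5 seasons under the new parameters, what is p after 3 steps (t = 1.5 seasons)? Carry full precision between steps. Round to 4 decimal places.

Observed p* = 96/114 = 0.84211.
Balance c(1−p*) = e gives c = e/(1 − 0.84211) = 0.087/0.15789 = 0.55100.
Starting from p₀ = 0.84211; update p ← p + (dp/dt)·Δt with the new parameters.
t = 0.5: p = 0.84211 + (-0.01541) = 0.82669
t = 1: p = 0.82669 + (-0.01060) = 0.81609
t = 1.5: p = 0.81609 + (-0.00739) = 0.80870

0.8087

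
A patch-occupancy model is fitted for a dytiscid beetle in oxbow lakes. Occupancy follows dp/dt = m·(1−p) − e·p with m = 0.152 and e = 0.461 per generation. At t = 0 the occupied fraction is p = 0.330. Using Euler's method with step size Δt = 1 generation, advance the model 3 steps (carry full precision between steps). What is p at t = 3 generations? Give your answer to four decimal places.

Update rule: p ← p + [m·(1−p) − e·p]·Δt with Δt = 1.
p: 0.33000 → 0.27971  (Δp = -0.05029)
p: 0.27971 → 0.26025  (Δp = -0.01946)
p: 0.26025 → 0.25272  (Δp = -0.00753)

0.2527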